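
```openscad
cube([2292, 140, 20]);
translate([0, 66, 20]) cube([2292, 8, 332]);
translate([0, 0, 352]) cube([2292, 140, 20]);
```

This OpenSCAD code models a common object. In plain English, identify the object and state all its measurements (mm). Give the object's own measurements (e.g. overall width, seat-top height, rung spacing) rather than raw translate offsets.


An I-beam lying along x, 2292 mm long. Overall section height 372 mm. Two flanges 140 mm wide (y) and 20 mm thick, one on the floor and one at the top; a web 8 mm thick runs between them, centred on the flange width.


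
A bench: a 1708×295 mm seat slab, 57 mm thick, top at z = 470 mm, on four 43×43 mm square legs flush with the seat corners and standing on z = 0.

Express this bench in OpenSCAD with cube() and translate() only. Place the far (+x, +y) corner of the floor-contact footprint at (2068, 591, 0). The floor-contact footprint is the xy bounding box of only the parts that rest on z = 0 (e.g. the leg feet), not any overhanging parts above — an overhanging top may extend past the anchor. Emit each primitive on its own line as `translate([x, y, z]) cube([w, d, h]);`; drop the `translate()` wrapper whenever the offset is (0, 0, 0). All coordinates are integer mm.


translate([360, 296, 413]) cube([1708, 295, 57]);
translate([360, 296, 0]) cube([43, 43, 413]);
translate([360, 548, 0]) cube([43, 43, 413]);
translate([2025, 296, 0]) cube([43, 43, 413]);
translate([2025, 548, 0]) cube([43, 43, 413]);


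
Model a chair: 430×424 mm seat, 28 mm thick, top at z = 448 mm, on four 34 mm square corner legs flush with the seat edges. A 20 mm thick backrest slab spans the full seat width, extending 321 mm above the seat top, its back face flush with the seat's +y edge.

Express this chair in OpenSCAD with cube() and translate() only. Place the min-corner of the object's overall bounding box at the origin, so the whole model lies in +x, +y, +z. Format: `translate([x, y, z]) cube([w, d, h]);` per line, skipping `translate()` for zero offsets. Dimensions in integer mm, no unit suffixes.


translate([0, 0, 420]) cube([430, 424, 28]);
cube([34, 34, 420]);
translate([396, 0, 0]) cube([34, 34, 420]);
translate([0, 390, 0]) cube([34, 34, 420]);
translate([396, 390, 0]) cube([34, 34, 420]);
translate([0, 404, 448]) cube([430, 20, 321]);


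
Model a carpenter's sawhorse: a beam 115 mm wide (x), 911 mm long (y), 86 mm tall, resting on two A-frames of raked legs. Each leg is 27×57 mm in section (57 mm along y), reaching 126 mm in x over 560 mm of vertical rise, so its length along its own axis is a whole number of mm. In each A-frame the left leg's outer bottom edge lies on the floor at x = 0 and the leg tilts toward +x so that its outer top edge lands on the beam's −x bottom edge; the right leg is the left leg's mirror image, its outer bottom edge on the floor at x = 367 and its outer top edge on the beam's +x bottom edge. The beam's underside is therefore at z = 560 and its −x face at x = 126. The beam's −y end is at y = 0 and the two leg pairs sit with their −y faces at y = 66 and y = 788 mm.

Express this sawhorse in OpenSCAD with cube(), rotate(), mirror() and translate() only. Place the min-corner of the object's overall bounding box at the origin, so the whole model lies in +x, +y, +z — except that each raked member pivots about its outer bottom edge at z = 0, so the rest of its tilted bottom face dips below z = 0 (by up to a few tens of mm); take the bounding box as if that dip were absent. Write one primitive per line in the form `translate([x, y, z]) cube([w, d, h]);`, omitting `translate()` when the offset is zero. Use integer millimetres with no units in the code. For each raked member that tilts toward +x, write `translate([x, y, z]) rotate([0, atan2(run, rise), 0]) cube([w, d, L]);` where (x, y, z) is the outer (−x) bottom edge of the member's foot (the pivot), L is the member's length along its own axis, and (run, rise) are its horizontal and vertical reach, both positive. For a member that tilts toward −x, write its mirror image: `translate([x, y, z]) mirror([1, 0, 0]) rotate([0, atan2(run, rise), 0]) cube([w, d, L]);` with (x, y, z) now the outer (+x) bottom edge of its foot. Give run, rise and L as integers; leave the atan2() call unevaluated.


translate([126, 0, 560]) cube([115, 911, 86]);
translate([0, 66, 0]) rotate([0, atan2(126, 560), 0]) cube([27, 57, 574]);
translate([367, 66, 0]) mirror([1, 0, 0]) rotate([0, atan2(126, 560), 0]) cube([27, 57, 574]);
translate([0, 788, 0]) rotate([0, atan2(126, 560), 0]) cube([27, 57, 574]);
translate([367, 788, 0]) mirror([1, 0, 0]) rotate([0, atan2(126, 560), 0]) cube([27, 57, 574]);


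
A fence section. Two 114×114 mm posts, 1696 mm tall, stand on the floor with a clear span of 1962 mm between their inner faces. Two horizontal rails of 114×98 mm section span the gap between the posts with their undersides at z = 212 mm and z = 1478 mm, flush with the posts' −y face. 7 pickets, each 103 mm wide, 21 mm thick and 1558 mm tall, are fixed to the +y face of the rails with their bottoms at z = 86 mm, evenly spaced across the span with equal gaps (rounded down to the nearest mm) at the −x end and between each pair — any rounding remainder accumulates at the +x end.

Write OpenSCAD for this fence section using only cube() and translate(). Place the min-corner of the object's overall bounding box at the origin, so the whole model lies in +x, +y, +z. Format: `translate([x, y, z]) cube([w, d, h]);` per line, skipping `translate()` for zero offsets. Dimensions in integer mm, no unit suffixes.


cube([114, 114, 1696]);
translate([2076, 0, 0]) cube([114, 114, 1696]);
translate([114, 0, 212]) cube([1962, 114, 98]);
translate([114, 0, 1478]) cube([1962, 114, 98]);
translate([269, 114, 86]) cube([103, 21, 1558]);
translate([527, 114, 86]) cube([103, 21, 1558]);
translate([785, 114, 86]) cube([103, 21, 1558]);
translate([1043, 114, 86]) cube([103, 21, 1558]);
translate([1301, 114, 86]) cube([103, 21, 1558]);
translate([1559, 114, 86]) cube([103, 21, 1558]);
translate([1817, 114, 86]) cube([103, 21, 1558]);


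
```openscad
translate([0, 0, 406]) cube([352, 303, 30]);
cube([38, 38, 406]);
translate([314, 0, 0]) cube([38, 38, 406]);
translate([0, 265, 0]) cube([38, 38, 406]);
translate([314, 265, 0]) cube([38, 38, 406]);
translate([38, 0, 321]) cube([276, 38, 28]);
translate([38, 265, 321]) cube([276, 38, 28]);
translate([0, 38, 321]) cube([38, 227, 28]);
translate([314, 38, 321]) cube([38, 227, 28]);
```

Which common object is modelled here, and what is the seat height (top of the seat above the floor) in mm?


A stool. The seat height is 436 mm.

A 352×303×30 slab at z = 406 on four corner posts — a stool. The seat top is 406 + 30 = 436 mm.


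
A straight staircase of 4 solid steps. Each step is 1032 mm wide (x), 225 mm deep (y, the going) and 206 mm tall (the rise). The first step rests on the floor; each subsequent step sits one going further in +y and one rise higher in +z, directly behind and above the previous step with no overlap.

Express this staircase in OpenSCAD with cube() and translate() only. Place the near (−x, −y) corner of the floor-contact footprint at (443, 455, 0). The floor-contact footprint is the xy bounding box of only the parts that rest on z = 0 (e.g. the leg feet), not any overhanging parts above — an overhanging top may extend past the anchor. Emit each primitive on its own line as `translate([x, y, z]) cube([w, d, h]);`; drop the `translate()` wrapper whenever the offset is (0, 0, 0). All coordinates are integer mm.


translate([443, 455, 0]) cube([1032, 225, 206]);
translate([443, 680, 206]) cube([1032, 225, 206]);
translate([443, 905, 412]) cube([1032, 225, 206]);
translate([443, 1130, 618]) cube([1032, 225, 206]);


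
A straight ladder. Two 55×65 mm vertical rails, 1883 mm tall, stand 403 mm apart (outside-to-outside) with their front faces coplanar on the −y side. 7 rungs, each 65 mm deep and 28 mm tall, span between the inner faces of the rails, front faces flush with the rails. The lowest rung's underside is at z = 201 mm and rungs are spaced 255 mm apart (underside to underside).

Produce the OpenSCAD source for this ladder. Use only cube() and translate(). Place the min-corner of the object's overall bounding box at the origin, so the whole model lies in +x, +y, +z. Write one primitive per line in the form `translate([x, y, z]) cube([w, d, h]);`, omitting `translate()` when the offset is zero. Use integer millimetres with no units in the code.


cube([55, 65, 1883]);
translate([348, 0, 0]) cube([55, 65, 1883]);
translate([55, 0, 201]) cube([293, 65, 28]);
translate([55, 0, 456]) cube([293, 65, 28]);
translate([55, 0, 711]) cube([293, 65, 28]);
translate([55, 0, 966]) cube([293, 65, 28]);
translate([55, 0, 1221]) cube([293, 65, 28]);
translate([55, 0, 1476]) cube([293, 65, 28]);
translate([55, 0, 1731]) cube([293, 65, 28]);


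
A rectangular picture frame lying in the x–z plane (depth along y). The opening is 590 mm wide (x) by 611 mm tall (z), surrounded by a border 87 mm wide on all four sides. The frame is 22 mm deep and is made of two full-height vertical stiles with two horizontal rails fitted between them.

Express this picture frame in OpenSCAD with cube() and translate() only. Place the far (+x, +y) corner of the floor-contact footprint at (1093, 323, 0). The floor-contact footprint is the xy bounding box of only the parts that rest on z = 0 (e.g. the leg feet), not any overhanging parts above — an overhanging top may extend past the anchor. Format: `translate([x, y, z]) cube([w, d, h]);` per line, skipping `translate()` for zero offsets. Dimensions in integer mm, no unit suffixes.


translate([329, 301, 0]) cube([87, 22, 785]);
translate([1006, 301, 0]) cube([87, 22, 785]);
translate([416, 301, 0]) cube([590, 22, 87]);
translate([416, 301, 698]) cube([590, 22, 87]);


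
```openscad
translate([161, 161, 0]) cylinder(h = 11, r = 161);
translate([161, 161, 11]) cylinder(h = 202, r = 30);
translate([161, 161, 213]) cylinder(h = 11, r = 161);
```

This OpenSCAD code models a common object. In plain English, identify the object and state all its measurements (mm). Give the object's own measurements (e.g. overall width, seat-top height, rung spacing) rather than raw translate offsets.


A spool: two coaxial disc flanges of radius 161 mm and thickness 11 mm, joined by a core cylinder of radius 30 mm and height 202 mm. The lower flange rests on z = 0 and the three cylinders share a vertical axis.


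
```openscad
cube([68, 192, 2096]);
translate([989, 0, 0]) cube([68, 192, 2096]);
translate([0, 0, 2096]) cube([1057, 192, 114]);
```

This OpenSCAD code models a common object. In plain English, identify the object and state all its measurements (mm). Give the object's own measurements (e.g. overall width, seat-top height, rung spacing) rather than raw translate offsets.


A door frame. The clear opening is 921 mm wide and 2096 mm high. Two 68 mm wide jambs, 192 mm deep, stand either side of the opening from the floor to the top of the opening. A 114 mm thick head sits across the top of both jambs, spanning the full outside width of the frame.


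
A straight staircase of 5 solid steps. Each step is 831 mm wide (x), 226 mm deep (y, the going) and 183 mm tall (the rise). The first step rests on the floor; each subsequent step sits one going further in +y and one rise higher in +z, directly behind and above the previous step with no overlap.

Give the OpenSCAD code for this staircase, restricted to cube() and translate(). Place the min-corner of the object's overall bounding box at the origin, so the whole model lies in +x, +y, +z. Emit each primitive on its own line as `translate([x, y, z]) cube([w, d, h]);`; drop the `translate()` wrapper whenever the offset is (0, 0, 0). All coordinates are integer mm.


cube([831, 226, 183]);
translate([0, 226, 183]) cube([831, 226, 183]);
translate([0, 452, 366]) cube([831, 226, 183]);
translate([0, 678, 549]) cube([831, 226, 183]);
translate([0, 904, 732]) cube([831, 226, 183]);


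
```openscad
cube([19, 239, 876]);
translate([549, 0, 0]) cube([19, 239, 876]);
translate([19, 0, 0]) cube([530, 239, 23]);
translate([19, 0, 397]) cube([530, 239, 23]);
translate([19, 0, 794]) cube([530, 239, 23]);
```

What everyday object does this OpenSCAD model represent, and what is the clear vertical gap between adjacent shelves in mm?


A bookshelf. The clear shelf gap is 374 mm.

Two tall side panels with 3 horizontal boards between them — a bookshelf. The first two shelf undersides are at z = 0 and z = 397; with shelf thickness 23, the clear gap is 397 − 0 − 23 = 374 mm.


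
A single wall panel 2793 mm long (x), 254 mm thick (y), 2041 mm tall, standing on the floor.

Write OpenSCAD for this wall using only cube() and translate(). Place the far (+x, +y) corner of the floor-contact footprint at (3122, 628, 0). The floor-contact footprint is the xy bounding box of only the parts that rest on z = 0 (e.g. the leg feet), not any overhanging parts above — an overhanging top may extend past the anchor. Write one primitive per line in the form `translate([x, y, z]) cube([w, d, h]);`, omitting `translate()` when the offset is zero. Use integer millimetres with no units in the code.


translate([329, 374, 0]) cube([2793, 254, 2041]);


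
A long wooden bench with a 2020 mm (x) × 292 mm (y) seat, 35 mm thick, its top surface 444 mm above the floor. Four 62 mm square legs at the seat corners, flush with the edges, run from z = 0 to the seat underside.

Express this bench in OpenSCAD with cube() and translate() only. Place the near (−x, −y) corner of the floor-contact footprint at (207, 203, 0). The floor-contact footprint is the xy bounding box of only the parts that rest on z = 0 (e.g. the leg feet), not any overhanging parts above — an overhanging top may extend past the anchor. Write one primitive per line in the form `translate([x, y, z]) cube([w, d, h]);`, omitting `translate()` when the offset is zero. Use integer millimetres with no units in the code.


translate([207, 203, 409]) cube([2020, 292, 35]);
translate([207, 203, 0]) cube([62, 62, 409]);
translate([207, 433, 0]) cube([62, 62, 409]);
translate([2165, 203, 0]) cube([62, 62, 409]);
translate([2165, 433, 0]) cube([62, 62, 409]);


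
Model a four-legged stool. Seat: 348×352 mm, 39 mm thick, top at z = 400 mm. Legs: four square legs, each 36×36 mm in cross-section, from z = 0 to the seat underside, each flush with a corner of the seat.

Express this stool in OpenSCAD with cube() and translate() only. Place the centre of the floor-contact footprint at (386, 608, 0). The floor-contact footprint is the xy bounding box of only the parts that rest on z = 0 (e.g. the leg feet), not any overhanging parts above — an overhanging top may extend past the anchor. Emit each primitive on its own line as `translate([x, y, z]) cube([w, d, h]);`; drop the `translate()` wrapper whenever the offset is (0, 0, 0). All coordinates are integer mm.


// leg_h = 400 - 39 = 361
translate([212, 432, 361]) cube([348, 352, 39]);
translate([212, 432, 0]) cube([36, 36, 361]);
translate([524, 432, 0]) cube([36, 36, 361]);
translate([212, 748, 0]) cube([36, 36, 361]);
translate([524, 748, 0]) cube([36, 36, 361]);


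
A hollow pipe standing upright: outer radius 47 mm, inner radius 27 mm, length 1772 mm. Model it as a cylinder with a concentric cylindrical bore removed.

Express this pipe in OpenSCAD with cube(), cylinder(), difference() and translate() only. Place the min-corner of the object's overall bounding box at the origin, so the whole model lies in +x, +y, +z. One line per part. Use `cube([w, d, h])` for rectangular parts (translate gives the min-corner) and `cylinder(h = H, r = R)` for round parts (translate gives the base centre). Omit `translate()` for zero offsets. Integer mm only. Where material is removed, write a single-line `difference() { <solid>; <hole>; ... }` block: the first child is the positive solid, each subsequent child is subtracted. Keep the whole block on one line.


difference() { translate([47, 47, 0]) cylinder(h = 1772, r = 47); translate([47, 47, 0]) cylinder(h = 1772, r = 27); }


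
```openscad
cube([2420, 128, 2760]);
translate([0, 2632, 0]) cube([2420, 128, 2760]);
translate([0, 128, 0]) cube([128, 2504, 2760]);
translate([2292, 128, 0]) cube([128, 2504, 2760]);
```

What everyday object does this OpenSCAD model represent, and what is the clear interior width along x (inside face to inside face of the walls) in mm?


A house (or room) frame. The interior width is 2164 mm.

Four 2760 mm walls enclosing a rectangle with no floor or roof — a room or house frame. Outside width is 2420 mm and wall thickness is 128 mm, so the interior width is 2420 − 2 × 128 = 2164 mm.


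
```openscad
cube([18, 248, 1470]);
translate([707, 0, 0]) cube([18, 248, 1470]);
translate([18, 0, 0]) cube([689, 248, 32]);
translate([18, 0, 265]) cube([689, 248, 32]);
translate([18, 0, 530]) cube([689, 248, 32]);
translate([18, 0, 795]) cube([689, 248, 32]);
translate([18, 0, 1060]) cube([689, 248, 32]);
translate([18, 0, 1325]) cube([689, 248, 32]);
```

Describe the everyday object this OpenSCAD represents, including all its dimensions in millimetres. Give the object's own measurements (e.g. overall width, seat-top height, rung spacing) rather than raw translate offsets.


An open bookshelf. Two side panels, each 18 mm thick, 248 mm deep and 1470 mm tall, stand 725 mm apart (outside-to-outside). Between them sit 6 shelves, each 32 mm thick and 248 mm deep, spanning the full gap between the sides. The bottom shelf rests on the floor (its underside at z = 0) and the clear gap between one shelf's top and the next shelf's underside is 233 mm.


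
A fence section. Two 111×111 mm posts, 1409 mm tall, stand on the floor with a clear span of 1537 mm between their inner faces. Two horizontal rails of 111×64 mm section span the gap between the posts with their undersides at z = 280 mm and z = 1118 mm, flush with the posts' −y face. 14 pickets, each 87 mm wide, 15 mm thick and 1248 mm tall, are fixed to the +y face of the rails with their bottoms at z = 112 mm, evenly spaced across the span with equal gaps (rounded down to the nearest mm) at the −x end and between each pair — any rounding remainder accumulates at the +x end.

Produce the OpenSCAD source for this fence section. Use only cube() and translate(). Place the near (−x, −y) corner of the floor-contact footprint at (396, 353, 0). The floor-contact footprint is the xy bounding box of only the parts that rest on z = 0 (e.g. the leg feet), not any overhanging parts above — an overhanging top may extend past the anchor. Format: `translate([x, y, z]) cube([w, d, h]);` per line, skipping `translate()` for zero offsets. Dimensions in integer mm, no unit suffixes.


translate([396, 353, 0]) cube([111, 111, 1409]);
translate([2044, 353, 0]) cube([111, 111, 1409]);
translate([507, 353, 280]) cube([1537, 111, 64]);
translate([507, 353, 1118]) cube([1537, 111, 64]);
translate([528, 464, 112]) cube([87, 15, 1248]);
translate([636, 464, 112]) cube([87, 15, 1248]);
translate([744, 464, 112]) cube([87, 15, 1248]);
translate([852, 464, 112]) cube([87, 15, 1248]);
translate([960, 464, 112]) cube([87, 15, 1248]);
translate([1068, 464, 112]) cube([87, 15, 1248]);
translate([1176, 464, 112]) cube([87, 15, 1248]);
translate([1284, 464, 112]) cube([87, 15, 1248]);
translate([1392, 464, 112]) cube([87, 15, 1248]);
translate([1500, 464, 112]) cube([87, 15, 1248]);
translate([1608, 464, 112]) cube([87, 15, 1248]);
translate([1716, 464, 112]) cube([87, 15, 1248]);
translate([1824, 464, 112]) cube([87, 15, 1248]);
translate([1932, 464, 112]) cube([87, 15, 1248]);


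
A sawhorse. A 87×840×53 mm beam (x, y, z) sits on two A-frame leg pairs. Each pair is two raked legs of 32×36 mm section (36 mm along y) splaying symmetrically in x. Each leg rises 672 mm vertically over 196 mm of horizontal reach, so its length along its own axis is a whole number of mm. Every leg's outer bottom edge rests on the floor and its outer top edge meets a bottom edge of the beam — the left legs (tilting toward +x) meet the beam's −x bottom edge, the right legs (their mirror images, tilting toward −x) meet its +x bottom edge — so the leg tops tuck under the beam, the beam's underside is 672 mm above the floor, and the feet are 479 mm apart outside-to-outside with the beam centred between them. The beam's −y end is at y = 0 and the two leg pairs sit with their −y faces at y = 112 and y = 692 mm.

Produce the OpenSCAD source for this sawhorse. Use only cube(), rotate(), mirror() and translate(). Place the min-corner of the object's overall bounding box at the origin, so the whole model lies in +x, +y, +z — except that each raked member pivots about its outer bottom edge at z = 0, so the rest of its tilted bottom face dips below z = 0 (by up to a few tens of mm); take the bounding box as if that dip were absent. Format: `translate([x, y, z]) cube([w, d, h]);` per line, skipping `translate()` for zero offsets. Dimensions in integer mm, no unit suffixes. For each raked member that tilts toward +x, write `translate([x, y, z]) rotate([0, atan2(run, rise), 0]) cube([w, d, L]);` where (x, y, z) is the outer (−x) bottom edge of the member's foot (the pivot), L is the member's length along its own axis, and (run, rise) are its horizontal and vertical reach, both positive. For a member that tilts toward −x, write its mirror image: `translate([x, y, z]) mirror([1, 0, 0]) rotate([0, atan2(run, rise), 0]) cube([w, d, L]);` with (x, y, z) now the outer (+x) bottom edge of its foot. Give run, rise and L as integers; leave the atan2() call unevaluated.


translate([196, 0, 672]) cube([87, 840, 53]);
translate([0, 112, 0]) rotate([0, atan2(196, 672), 0]) cube([32, 36, 700]);
translate([479, 112, 0]) mirror([1, 0, 0]) rotate([0, atan2(196, 672), 0]) cube([32, 36, 700]);
translate([0, 692, 0]) rotate([0, atan2(196, 672), 0]) cube([32, 36, 700]);
translate([479, 692, 0]) mirror([1, 0, 0]) rotate([0, atan2(196, 672), 0]) cube([32, 36, 700]);


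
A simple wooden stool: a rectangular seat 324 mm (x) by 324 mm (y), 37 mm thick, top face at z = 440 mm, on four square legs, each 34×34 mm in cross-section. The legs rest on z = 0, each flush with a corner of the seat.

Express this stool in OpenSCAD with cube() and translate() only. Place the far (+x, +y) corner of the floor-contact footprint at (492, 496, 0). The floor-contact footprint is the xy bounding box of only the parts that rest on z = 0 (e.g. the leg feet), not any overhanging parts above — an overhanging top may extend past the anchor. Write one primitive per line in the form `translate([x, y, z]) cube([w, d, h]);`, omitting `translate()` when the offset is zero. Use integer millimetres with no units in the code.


translate([168, 172, 403]) cube([324, 324, 37]);
translate([168, 172, 0]) cube([34, 34, 403]);
translate([458, 172, 0]) cube([34, 34, 403]);
translate([168, 462, 0]) cube([34, 34, 403]);
translate([458, 462, 0]) cube([34, 34, 403]);


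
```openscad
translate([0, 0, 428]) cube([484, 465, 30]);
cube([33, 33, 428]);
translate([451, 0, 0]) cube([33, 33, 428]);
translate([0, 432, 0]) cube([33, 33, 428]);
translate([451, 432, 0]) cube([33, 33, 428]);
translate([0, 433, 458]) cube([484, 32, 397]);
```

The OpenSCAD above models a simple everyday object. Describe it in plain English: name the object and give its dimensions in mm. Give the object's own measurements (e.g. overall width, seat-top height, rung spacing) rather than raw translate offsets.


A chair. The seat is a 484×465×30 mm slab with its top at z = 458 mm, on four 33×33 mm corner legs (flush with the seat edges, standing on z = 0). A flat backrest 32 mm thick, 397 mm tall, spans the full seat width and rises from the seat top along its +y edge, rear face flush with the rear of the seat.


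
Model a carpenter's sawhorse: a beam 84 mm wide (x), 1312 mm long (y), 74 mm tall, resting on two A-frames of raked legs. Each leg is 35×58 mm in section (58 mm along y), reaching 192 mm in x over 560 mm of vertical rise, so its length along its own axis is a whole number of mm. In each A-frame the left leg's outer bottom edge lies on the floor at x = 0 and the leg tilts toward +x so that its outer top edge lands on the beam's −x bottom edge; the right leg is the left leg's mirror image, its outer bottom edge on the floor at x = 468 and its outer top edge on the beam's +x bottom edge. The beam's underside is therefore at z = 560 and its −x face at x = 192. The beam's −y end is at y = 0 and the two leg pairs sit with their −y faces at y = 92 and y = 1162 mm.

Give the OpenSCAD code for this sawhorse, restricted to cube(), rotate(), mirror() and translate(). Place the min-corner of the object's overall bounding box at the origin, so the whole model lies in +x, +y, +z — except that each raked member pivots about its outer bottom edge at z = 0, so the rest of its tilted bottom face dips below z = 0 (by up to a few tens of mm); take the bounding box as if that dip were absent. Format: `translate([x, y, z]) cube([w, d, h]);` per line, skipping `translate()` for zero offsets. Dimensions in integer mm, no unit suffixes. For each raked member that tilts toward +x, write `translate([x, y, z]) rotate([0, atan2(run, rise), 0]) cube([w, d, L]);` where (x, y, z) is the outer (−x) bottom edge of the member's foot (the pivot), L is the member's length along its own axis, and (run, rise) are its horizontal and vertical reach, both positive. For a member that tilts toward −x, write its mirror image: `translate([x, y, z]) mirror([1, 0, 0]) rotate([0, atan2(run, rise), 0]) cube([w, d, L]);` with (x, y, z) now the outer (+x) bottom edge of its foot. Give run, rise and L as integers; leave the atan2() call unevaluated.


translate([192, 0, 560]) cube([84, 1312, 74]);
translate([0, 92, 0]) rotate([0, atan2(192, 560), 0]) cube([35, 58, 592]);
translate([468, 92, 0]) mirror([1, 0, 0]) rotate([0, atan2(192, 560), 0]) cube([35, 58, 592]);
translate([0, 1162, 0]) rotate([0, atan2(192, 560), 0]) cube([35, 58, 592]);
translate([468, 1162, 0]) mirror([1, 0, 0]) rotate([0, atan2(192, 560), 0]) cube([35, 58, 592]);


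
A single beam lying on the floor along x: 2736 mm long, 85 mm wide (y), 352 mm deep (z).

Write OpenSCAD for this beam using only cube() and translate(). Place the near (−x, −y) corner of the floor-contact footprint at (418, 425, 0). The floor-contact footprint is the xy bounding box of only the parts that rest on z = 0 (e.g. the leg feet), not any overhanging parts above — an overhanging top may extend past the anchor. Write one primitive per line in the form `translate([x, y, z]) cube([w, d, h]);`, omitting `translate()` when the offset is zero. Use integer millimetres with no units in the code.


translate([418, 425, 0]) cube([2736, 85, 352]);


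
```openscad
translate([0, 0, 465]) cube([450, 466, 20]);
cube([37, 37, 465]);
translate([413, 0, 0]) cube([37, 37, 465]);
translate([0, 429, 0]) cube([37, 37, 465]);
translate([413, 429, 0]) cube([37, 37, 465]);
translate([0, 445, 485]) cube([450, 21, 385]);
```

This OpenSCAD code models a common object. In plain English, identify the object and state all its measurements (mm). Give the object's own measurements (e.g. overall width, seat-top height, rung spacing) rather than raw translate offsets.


A chair. The seat is a 450×466×20 mm slab with its top at z = 485 mm, on four 37×37 mm corner legs (flush with the seat edges, standing on z = 0). A flat backrest 21 mm thick, 385 mm tall, spans the full seat width and rises from the seat top along its +y edge, rear face flush with the rear of the seat.


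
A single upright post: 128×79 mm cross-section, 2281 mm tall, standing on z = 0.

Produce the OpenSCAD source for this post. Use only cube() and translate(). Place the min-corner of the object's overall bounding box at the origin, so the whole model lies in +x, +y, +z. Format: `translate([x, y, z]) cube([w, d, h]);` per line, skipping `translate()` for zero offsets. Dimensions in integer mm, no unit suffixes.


cube([128, 79, 2281]);


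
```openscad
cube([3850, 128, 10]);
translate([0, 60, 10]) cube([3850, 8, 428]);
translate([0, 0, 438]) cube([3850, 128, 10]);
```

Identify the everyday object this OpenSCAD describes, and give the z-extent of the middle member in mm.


An I-beam. The web height is 428 mm.

Two wide flanges with a thin centred web — an I-beam. Overall 448 mm minus two 10 mm flanges gives a web of 448 − 2·10 = 428 mm.


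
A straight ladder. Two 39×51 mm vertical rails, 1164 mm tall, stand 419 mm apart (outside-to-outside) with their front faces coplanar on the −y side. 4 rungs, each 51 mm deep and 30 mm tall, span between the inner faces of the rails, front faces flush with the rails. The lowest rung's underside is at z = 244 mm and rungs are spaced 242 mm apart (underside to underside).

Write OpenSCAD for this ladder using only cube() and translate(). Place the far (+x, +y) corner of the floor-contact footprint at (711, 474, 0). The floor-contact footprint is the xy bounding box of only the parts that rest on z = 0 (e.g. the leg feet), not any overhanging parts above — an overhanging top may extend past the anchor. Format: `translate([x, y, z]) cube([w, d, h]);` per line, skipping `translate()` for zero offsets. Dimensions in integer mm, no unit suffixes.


translate([292, 423, 0]) cube([39, 51, 1164]);
translate([672, 423, 0]) cube([39, 51, 1164]);
translate([331, 423, 244]) cube([341, 51, 30]);
translate([331, 423, 486]) cube([341, 51, 30]);
translate([331, 423, 728]) cube([341, 51, 30]);
translate([331, 423, 970]) cube([341, 51, 30]);


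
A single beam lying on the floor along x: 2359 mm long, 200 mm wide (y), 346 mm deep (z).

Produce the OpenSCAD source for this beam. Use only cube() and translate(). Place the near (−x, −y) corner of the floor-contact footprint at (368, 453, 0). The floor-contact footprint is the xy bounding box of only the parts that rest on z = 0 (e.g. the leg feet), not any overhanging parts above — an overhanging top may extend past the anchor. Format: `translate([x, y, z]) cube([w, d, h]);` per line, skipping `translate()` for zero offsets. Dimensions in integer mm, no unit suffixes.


translate([368, 453, 0]) cube([2359, 200, 346]);


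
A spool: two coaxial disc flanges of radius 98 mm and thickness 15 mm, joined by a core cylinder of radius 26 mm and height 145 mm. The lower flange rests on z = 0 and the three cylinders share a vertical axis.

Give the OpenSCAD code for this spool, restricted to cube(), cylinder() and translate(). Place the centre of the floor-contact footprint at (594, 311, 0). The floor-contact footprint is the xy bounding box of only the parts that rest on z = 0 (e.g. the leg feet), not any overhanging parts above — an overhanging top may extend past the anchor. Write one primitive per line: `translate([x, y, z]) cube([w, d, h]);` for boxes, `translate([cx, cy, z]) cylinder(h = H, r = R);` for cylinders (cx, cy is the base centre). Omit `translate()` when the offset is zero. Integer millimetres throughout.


translate([594, 311, 0]) cylinder(h = 15, r = 98);
translate([594, 311, 15]) cylinder(h = 145, r = 26);
translate([594, 311, 160]) cylinder(h = 15, r = 98);


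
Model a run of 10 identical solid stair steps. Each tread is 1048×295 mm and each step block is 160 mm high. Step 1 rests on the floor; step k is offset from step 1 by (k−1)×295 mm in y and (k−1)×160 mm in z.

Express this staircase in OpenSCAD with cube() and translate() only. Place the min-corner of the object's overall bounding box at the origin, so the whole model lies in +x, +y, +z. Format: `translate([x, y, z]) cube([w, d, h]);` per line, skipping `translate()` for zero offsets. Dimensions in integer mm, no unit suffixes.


cube([1048, 295, 160]);
translate([0, 295, 160]) cube([1048, 295, 160]);
translate([0, 590, 320]) cube([1048, 295, 160]);
translate([0, 885, 480]) cube([1048, 295, 160]);
translate([0, 1180, 640]) cube([1048, 295, 160]);
translate([0, 1475, 800]) cube([1048, 295, 160]);
translate([0, 1770, 960]) cube([1048, 295, 160]);
translate([0, 2065, 1120]) cube([1048, 295, 160]);
translate([0, 2360, 1280]) cube([1048, 295, 160]);
translate([0, 2655, 1440]) cube([1048, 295, 160]);


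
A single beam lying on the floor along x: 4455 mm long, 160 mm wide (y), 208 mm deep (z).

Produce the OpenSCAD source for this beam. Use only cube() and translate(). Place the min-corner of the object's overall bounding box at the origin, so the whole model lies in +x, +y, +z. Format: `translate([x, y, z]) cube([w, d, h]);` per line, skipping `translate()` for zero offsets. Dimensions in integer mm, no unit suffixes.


cube([4455, 160, 208]);


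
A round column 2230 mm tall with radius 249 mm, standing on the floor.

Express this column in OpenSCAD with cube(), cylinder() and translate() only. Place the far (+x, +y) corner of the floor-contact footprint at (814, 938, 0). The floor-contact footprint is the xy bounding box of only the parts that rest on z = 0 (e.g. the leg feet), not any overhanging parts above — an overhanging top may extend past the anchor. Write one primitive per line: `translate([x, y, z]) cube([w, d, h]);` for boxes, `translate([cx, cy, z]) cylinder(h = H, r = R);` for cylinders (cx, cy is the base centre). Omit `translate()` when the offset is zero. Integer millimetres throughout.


translate([565, 689, 0]) cylinder(h = 2230, r = 249);


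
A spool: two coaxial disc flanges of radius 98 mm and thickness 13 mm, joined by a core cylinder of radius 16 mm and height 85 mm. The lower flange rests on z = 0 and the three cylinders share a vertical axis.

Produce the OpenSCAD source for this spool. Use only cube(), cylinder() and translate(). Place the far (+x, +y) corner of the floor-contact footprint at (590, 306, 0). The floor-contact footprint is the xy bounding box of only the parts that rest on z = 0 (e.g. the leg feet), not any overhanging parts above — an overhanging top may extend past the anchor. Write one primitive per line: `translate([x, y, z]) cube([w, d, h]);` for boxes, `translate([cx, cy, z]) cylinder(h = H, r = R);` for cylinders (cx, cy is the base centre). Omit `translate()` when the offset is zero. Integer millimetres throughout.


translate([492, 208, 0]) cylinder(h = 13, r = 98);
translate([492, 208, 13]) cylinder(h = 85, r = 16);
translate([492, 208, 98]) cylinder(h = 13, r = 98);


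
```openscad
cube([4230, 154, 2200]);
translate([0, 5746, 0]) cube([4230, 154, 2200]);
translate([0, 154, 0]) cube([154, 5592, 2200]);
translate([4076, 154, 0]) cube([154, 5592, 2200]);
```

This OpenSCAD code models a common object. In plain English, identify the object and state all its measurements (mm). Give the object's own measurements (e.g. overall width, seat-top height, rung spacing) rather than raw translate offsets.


The wall frame of a small rectangular building: four walls, each 2200 mm tall and 154 mm thick, enclosing a footprint 4230 mm (x) by 5900 mm (y) outside-to-outside, with no floor or roof. The front and back walls (the −y and +y sides) span the full width; the two side walls fit between them.


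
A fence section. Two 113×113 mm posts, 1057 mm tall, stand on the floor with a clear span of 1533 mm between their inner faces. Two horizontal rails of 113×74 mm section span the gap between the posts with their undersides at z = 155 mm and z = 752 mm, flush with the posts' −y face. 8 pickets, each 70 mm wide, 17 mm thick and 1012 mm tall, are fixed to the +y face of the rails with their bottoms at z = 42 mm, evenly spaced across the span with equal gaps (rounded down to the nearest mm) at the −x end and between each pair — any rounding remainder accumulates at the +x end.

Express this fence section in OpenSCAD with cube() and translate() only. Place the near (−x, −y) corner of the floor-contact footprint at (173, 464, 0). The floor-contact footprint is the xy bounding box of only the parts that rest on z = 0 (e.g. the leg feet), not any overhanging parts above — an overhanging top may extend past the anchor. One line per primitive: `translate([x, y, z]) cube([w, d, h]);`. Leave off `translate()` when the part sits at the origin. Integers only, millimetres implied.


translate([173, 464, 0]) cube([113, 113, 1057]);
translate([1819, 464, 0]) cube([113, 113, 1057]);
translate([286, 464, 155]) cube([1533, 113, 74]);
translate([286, 464, 752]) cube([1533, 113, 74]);
translate([394, 577, 42]) cube([70, 17, 1012]);
translate([572, 577, 42]) cube([70, 17, 1012]);
translate([750, 577, 42]) cube([70, 17, 1012]);
translate([928, 577, 42]) cube([70, 17, 1012]);
translate([1106, 577, 42]) cube([70, 17, 1012]);
translate([1284, 577, 42]) cube([70, 17, 1012]);
translate([1462, 577, 42]) cube([70, 17, 1012]);
translate([1640, 577, 42]) cube([70, 17, 1012]);


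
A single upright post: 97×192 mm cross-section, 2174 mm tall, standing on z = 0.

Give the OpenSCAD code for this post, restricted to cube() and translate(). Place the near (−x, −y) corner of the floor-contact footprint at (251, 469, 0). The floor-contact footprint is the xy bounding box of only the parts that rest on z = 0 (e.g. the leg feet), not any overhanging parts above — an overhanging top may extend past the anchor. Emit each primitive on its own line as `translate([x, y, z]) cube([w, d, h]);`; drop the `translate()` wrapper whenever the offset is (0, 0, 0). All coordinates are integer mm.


translate([251, 469, 0]) cube([97, 192, 2174]);


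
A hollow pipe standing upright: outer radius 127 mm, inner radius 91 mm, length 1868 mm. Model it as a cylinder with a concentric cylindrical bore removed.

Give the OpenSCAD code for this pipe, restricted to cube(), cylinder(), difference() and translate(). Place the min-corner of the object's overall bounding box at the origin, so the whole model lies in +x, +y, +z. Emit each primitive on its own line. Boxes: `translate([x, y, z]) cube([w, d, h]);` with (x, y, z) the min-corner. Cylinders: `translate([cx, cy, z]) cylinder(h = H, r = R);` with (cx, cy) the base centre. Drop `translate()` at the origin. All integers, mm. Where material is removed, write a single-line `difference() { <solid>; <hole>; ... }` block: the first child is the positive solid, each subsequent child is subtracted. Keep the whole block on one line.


difference() { translate([127, 127, 0]) cylinder(h = 1868, r = 127); translate([127, 127, 0]) cylinder(h = 1868, r = 91); }


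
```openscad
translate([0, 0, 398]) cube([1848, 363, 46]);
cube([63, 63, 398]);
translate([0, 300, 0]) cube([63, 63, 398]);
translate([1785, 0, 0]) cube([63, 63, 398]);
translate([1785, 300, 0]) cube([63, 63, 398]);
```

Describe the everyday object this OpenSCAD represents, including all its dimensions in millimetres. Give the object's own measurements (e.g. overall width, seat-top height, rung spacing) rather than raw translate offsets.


A long wooden bench with a 1848 mm (x) × 363 mm (y) seat, 46 mm thick, its top surface 444 mm above the floor. Four 63 mm square legs at the seat corners, flush with the edges, run from z = 0 to the seat underside.


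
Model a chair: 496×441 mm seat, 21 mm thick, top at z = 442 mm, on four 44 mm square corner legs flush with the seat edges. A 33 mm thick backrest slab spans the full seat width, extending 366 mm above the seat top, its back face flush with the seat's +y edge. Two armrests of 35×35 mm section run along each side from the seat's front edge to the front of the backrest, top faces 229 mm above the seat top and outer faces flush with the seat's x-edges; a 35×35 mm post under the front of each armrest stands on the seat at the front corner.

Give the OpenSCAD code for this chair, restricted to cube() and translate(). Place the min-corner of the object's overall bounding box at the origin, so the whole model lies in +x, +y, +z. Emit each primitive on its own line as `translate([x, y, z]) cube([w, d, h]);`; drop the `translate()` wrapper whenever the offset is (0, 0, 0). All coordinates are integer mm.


translate([0, 0, 421]) cube([496, 441, 21]);
cube([44, 44, 421]);
translate([452, 0, 0]) cube([44, 44, 421]);
translate([0, 397, 0]) cube([44, 44, 421]);
translate([452, 397, 0]) cube([44, 44, 421]);
translate([0, 408, 442]) cube([496, 33, 366]);
translate([0, 0, 636]) cube([35, 408, 35]);
translate([461, 0, 636]) cube([35, 408, 35]);
translate([0, 0, 442]) cube([35, 35, 194]);
translate([461, 0, 442]) cube([35, 35, 194]);
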